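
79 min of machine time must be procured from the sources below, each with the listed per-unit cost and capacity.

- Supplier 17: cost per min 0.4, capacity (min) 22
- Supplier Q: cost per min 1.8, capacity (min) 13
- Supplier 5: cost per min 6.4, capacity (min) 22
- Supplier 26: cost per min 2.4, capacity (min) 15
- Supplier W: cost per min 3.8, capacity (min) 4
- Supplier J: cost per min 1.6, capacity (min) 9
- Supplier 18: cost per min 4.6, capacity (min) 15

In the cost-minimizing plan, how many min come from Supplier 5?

Fill from the cheapest source first.
Supplier 17 (0.4): use full 22 — 57 min to go.
Supplier J (1.6): use full 9 — 48 min to go.
Take 13 from Supplier Q at 1.8 — need 35 more.
Take 15 from Supplier 26 at 2.4 — need 20 more.
Supplier W (3.8): use full 4 — 16 min to go.
Take 15 from Supplier 18 at 4.6 — need 1 more.
Take 1 from Supplier 5 at 6.4 to finish.

1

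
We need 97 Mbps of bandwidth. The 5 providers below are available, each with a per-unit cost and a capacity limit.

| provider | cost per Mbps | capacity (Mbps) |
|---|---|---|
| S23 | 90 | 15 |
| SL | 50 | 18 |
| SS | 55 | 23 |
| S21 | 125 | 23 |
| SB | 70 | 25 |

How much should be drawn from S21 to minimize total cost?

16

Cheapest first:
Take 18 from SL at 50 ; need 79 more.
Take 23 from SS at 55 ; need 56 more.
Take 25 from SB at 70 ; need 31 more.
S23 (90): use full 15 ; 16 Mbps to go.
Take 16 from S21 at 125 to finish.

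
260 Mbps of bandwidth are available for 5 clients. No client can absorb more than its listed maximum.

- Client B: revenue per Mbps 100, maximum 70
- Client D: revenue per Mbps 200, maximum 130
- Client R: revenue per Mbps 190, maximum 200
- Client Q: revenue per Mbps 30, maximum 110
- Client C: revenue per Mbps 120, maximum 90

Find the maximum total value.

50700

Order the clients by revenue per Mbps: Client D 200 > Client R 190 > Client C 120 > Client B 100 > Client Q 30.
Client D takes 130 to reach its cap of 130 → 130 left.
Client R has room for 200 but only 130 remain, so it gets 130.
Total = 200×130 + 190×130 = 50700.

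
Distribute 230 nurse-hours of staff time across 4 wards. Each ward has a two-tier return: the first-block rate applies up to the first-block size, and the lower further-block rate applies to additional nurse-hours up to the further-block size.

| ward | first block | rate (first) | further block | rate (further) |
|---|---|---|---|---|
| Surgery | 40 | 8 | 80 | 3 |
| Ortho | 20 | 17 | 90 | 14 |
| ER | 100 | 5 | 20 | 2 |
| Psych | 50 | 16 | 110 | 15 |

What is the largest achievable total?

Rank every tier by rate: Ortho/first 17 > Psych/first 16 > Psych/second 15 > Ortho/second 14 > Surgery/first 8 > ER/first 5 > Surgery/second 3 > ER/second 2.
Fill Ortho first block (20 at 17) → 210 left.
Fill Psych first block (50 at 16) → 160 left.
Psych second at 15: fill all 110 → 50 left.
Ortho second at 14: only 50 left, fill 50.
Total = 17×20 + 16×50 + 15×110 + 14×50 = 3490.

3490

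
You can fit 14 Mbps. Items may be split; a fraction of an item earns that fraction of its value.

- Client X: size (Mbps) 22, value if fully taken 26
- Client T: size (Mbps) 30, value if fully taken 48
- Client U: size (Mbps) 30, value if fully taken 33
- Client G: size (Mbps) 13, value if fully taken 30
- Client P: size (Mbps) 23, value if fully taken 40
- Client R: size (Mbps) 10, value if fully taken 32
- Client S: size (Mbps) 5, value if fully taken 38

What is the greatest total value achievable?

Rank by value-to-size ratio: Client S 38/5≈7.6, Client R 32/10≈3.2, Client G 30/13≈2.31, Client P 40/23≈1.74, Client T 48/30≈1.6, Client X 26/22≈1.18, Client U 33/30≈1.1.
Client S: take in full, 5 Mbps for value 38 — 9 left.
Only 9 Mbps remain; take 9/10 of Client R for value 32×9/10 = 28.8.
Total value = 66.8.

66.8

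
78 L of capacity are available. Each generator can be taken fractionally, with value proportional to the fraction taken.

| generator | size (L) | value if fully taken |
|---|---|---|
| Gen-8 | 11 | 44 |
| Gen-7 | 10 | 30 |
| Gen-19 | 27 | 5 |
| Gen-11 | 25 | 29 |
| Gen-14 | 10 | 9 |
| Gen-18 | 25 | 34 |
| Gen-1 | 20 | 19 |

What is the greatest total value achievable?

143.65

Sort by value density: Gen-8 44/11≈4, Gen-7 30/10≈3, Gen-18 34/25≈1.36, Gen-11 29/25≈1.16, Gen-1 19/20≈0.95, Gen-14 9/10≈0.9, Gen-19 5/27≈0.185.
Take all of Gen-8 (11 L, value 44) — 67 L left.
Take all of Gen-7 (10 L, value 30) — 57 L left.
Gen-18: take in full, 25 L for value 34 — 32 left.
Take all of Gen-11 (25 L, value 29) — 7 L left.
Fill the last 7 L with part of Gen-1: 7/20 of it earns 6.65.
Total value = 143.65.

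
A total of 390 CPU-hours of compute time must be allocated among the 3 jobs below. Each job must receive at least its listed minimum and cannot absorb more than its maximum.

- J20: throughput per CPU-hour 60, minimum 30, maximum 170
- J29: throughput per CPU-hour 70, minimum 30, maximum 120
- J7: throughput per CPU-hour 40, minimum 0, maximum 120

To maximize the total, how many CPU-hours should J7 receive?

100

Meeting every minimum uses 30+30+0 = 60 CPU-hours, leaving 330.
Rank by throughput per CPU-hour: J29 70 > J20 60 > J7 40.
J29 takes 90 more to reach its cap of 120 ; 240 left.
J20: +140 to 170 (cap) ; 100 left.
J7 has room for 120 more but only 100 remain, so it gets 100.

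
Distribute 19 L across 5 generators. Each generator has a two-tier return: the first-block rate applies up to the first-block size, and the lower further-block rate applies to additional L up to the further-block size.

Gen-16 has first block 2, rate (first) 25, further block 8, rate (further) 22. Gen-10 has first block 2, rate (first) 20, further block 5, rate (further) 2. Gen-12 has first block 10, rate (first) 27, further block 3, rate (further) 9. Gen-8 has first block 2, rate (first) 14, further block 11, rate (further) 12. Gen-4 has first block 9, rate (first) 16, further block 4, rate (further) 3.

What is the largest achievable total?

474

Order all 10 blocks by rate: Gen-12/tier1 27 > Gen-16/tier1 25 > Gen-16/tier2 22 > Gen-10/tier1 20 > Gen-4/tier1 16 > Gen-8/tier1 14 > Gen-8/tier2 12 > Gen-12/tier2 9 > Gen-4/tier2 3 > Gen-10/tier2 2.
Fill Gen-12 tier1 block (10 at 27) → 9 left.
Gen-16 tier1 at 25: fill all 2 → 7 left.
Gen-16 tier2 at 22: only 7 left, fill 7.
Total = 27×10 + 25×2 + 22×7 = 474.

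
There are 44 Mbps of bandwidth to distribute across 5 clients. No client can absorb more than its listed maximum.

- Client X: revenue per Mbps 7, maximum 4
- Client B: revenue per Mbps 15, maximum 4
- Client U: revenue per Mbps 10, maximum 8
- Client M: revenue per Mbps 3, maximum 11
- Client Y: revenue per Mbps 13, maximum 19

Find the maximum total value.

442

Highest revenue per Mbps first: Client B 15 > Client Y 13 > Client U 10 > Client X 7 > Client M 3.
Client B takes 4 to reach its cap of 4 — 40 left.
Client Y takes 19 to reach its cap of 19 — 21 left.
Client U: +8 to 8 (cap) — 13 left.
Client X takes 4 to reach its cap of 4 — 9 left.
Only 9 left; Client M takes them to reach 9.
Total = 7×4 + 15×4 + 10×8 + 3×9 + 13×19 = 442.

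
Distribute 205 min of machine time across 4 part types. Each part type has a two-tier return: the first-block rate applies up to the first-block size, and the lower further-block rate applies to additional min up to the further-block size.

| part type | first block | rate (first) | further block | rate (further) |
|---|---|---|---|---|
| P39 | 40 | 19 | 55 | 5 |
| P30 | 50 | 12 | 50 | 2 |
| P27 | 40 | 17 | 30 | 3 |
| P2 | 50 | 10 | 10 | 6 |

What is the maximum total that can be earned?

2675

Rank every tier by rate: P39/T1 19 > P27/T1 17 > P30/T1 12 > P2/T1 10 > P2/T2 6 > P39/T2 5 > P27/T2 3 > P30/T2 2.
Fill P39 T1 block (40 at 19) ; 165 left.
Fill P27 T1 block (40 at 17) ; 125 left.
P30 T1 at 12: fill all 50 ; 75 left.
Fill P2 T1 block (50 at 10) ; 25 left.
P2 T2 at 6: fill all 10 ; 15 left.
15 remain; put them into P39 T2 at 5.
Total = 19×40 + 17×40 + 12×50 + 10×50 + 6×10 + 5×15 = 2675.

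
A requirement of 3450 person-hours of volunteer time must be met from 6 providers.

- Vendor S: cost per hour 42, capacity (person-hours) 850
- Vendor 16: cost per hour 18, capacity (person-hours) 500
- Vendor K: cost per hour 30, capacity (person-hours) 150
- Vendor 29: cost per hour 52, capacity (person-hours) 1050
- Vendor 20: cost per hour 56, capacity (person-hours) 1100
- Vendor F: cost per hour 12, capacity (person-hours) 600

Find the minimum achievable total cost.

127800

Use providers in increasing cost order.
Vendor F (12): use full 600 — 2850 person-hours to go.
Take 500 from Vendor 16 at 18 — need 2350 more.
Vendor K (30): use full 150 — 2200 person-hours to go.
Vendor S (42): use full 850 — 1350 person-hours to go.
Vendor 29 (52): use full 1050 — 300 person-hours to go.
Vendor 20 (56): take the remaining 300 — done.
Cost = 600×12 + 500×18 + 150×30 + 850×42 + 1050×52 + 300×56 = 127800.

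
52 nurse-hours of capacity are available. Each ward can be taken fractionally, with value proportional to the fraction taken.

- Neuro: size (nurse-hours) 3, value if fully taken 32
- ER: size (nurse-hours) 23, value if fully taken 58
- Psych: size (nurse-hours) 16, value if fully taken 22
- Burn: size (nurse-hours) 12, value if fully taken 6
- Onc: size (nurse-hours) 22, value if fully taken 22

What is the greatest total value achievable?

122

Rank by value-to-size ratio: Neuro 32/3≈10.7, ER 58/23≈2.52, Psych 22/16≈1.38, Onc 22/22≈1, Burn 6/12≈0.5.
Neuro: take in full, 3 nurse-hours for value 32 ; 49 left.
Take all of ER (23 nurse-hours, value 58) ; 26 nurse-hours left.
All 16 nurse-hours of Psych fit (value 22) ; 10 remain.
Only 10 nurse-hours remain; take 10/22 of Onc for value 22×10/22 = 10.
Total value = 122.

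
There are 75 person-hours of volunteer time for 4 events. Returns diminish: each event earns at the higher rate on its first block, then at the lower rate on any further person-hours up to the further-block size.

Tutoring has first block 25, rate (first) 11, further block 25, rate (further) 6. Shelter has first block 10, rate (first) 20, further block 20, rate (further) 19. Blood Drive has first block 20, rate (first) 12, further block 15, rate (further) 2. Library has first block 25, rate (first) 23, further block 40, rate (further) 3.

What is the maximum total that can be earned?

Order all 8 blocks by rate: Library/tier1 23 > Shelter/tier1 20 > Shelter/tier2 19 > Blood Drive/tier1 12 > Tutoring/tier1 11 > Tutoring/tier2 6 > Library/tier2 3 > Blood Drive/tier2 2.
Library/tier1 (23): +25 — 50 left.
Shelter tier1 at 20: fill all 10 — 40 left.
Shelter/tier2 (19): +20 — 20 left.
Fill Blood Drive tier1 block (20 at 12) — 0 left.
Total = 23×25 + 20×10 + 19×20 + 12×20 = 1395.

1395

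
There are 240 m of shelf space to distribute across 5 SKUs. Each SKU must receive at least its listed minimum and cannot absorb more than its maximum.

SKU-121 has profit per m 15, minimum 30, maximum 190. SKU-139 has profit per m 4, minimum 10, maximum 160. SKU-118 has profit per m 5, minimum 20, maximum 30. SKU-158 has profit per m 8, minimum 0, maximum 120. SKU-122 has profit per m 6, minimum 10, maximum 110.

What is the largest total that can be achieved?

3130

Meeting every minimum uses 30+10+20+0+10 = 70 m, leaving 170.
Highest profit per m first: SKU-121 15 > SKU-158 8 > SKU-122 6 > SKU-118 5 > SKU-139 4.
SKU-121 takes 160 more to reach its cap of 190 → 10 left.
SKU-158: +10 (room for 120) → 10. Pool exhausted.
Total = 15×190 + 4×10 + 5×20 + 8×10 + 6×10 = 3130.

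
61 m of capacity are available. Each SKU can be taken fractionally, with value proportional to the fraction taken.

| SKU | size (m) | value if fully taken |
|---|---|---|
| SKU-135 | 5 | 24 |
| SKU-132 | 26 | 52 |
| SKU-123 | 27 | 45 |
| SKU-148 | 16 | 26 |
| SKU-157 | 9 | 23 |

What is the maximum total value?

134

Sort by value density: SKU-135 24/5≈4.8, SKU-157 23/9≈2.56, SKU-132 52/26≈2, SKU-123 45/27≈1.67, SKU-148 26/16≈1.62.
SKU-135: take in full, 5 m for value 24 → 56 left.
Take all of SKU-157 (9 m, value 23) → 47 m left.
Take all of SKU-132 (26 m, value 52) → 21 m left.
Fill the last 21 m with part of SKU-123: 21/27 of it earns 35.
Total value = 134.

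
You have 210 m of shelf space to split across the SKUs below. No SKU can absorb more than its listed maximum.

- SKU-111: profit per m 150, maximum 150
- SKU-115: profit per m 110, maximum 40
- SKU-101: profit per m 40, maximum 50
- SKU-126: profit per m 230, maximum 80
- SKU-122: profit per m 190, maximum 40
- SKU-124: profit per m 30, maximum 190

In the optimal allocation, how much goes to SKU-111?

90

Highest profit per m first: SKU-126 230 > SKU-122 190 > SKU-111 150 > SKU-115 110 > SKU-101 40 > SKU-124 30.
SKU-126 takes 80 to reach its cap of 80 → 130 left.
SKU-122: +40 to 40 (cap) → 90 left.
SKU-111 has room for 150 but only 90 remain, so it gets 90.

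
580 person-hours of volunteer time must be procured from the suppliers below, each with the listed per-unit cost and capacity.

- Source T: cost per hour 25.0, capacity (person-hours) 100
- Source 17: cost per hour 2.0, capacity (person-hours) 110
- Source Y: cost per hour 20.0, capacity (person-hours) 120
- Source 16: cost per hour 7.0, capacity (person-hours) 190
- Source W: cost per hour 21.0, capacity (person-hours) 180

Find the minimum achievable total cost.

Cheapest first:
Source 17 at 2.0: take all 110 person-hours — 470 still needed.
Take 190 from Source 16 at 7.0 — need 280 more.
Source Y at 20.0: take all 120 person-hours — 160 still needed.
Take 160 from Source W at 21.0 to finish.
Source T: unused.
Cost = 110×2.0 + 190×7.0 + 120×20.0 + 160×21.0 = 7310.

7310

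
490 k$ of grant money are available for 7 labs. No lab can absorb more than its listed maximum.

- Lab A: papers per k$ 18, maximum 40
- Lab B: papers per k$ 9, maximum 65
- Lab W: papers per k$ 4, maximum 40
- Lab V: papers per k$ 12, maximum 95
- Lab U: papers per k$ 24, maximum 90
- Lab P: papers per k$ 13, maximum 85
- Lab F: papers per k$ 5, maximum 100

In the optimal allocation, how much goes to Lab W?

Order the labs by papers per k$: Lab U 24 > Lab A 18 > Lab P 13 > Lab V 12 > Lab B 9 > Lab F 5 > Lab W 4.
Lab U takes 90 to reach its cap of 90 → 400 left.
Lab A: +40 to 40 (cap) → 360 left.
Lab P takes 85 to reach its cap of 85 → 275 left.
Give Lab V 95 to hit its cap of 95 → 180 left.
Give Lab B 65 to hit its cap of 65 → 115 left.
Give Lab F 100 to hit its cap of 100 → 15 left.
Only 15 left; Lab W takes them to reach 15.

15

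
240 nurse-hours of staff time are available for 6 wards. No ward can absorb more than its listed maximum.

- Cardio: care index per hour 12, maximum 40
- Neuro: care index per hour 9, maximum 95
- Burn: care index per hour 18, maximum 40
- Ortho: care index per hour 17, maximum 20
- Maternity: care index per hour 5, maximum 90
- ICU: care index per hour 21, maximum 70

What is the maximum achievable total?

3640

Rank by care index per hour: ICU 21 > Burn 18 > Ortho 17 > Cardio 12 > Neuro 9 > Maternity 5.
ICU takes 70 to reach its cap of 70 → 170 left.
Burn takes 40 to reach its cap of 40 → 130 left.
Ortho takes 20 to reach its cap of 20 → 110 left.
Cardio takes 40 to reach its cap of 40 → 70 left.
Neuro: +70 (room for 95) → 70. Pool exhausted.
Total = 12×40 + 9×70 + 18×40 + 17×20 + 21×70 = 3640.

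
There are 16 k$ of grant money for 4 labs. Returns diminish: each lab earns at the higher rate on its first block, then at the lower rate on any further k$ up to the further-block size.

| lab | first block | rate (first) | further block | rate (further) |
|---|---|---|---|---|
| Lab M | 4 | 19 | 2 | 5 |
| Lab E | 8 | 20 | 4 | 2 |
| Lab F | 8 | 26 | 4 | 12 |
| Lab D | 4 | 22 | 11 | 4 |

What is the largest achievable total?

Order all 8 blocks by rate: Lab F/T1 26 > Lab D/T1 22 > Lab E/T1 20 > Lab M/T1 19 > Lab F/T2 12 > Lab M/T2 5 > Lab D/T2 4 > Lab E/T2 2.
Lab F/T1 (26): +8 ; 8 left.
Fill Lab D T1 block (4 at 22) ; 4 left.
Lab E T1 at 20: only 4 left, fill 4.
Total = 26×8 + 22×4 + 20×4 = 376.

376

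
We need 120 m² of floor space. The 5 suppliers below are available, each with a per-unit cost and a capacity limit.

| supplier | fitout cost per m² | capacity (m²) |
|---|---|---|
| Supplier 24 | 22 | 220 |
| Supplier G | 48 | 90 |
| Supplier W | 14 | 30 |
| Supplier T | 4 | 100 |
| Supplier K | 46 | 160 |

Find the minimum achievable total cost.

680

Cheapest first:
Supplier T at 4: take all 100 m² ; 20 still needed.
Supplier W (14): take the remaining 20 ; done.
Supplier 24, Supplier K, Supplier G: unused.
Cost = 100×4 + 20×14 = 680.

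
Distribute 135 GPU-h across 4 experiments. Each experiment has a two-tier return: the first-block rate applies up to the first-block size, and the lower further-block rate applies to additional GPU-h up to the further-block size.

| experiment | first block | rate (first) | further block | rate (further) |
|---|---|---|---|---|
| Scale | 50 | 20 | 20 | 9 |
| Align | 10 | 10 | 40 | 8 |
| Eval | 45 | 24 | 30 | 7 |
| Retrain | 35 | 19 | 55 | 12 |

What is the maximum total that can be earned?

Order all 8 blocks by rate: Eval/first 24 > Scale/first 20 > Retrain/first 19 > Retrain/second 12 > Align/first 10 > Scale/second 9 > Align/second 8 > Eval/second 7.
Eval first at 24: fill all 45 — 90 left.
Fill Scale first block (50 at 20) — 40 left.
Retrain/first (19): +35 — 5 left.
Retrain/second: +5 of 55 at 12; pool empty.
Total = 24×45 + 20×50 + 19×35 + 12×5 = 2805.

2805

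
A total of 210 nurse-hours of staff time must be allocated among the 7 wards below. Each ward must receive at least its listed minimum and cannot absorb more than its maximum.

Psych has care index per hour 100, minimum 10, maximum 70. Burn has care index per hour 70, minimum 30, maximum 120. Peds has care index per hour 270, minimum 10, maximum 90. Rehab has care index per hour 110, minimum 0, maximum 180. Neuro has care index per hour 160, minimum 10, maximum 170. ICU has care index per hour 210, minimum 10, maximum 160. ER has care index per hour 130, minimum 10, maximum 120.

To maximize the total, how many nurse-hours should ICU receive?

Meeting every minimum uses 10+30+10+0+10+10+10 = 80 nurse-hours, leaving 130.
Rank by care index per hour: Peds 270 > ICU 210 > Neuro 160 > ER 130 > Rehab 110 > Psych 100 > Burn 70.
Peds takes 80 more to reach its cap of 90 ; 50 left.
Only 50 left; ICU takes them to reach 60.

60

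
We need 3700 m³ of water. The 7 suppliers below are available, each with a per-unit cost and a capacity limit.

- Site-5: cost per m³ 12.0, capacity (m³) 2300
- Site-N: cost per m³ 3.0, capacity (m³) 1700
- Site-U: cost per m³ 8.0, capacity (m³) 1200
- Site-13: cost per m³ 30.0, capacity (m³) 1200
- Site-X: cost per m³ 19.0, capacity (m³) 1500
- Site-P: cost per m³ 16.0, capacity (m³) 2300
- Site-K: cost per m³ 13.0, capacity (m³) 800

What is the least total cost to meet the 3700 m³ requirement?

Fill from the cheapest supplier first.
Site-N at 3.0: take all 1700 m³ ; 2000 still needed.
Take 1200 from Site-U at 8.0 ; need 800 more.
Site-5 (12.0): take the remaining 800 ; done.
Site-K, Site-P, Site-X, Site-13: unused.
Cost = 1700×3.0 + 1200×8.0 + 800×12.0 = 24300.

24300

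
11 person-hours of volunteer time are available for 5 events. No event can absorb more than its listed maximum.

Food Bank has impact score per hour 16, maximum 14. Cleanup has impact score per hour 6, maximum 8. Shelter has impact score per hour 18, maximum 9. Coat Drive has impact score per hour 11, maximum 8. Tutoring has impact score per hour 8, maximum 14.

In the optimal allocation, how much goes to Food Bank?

Rank by impact score per hour: Shelter 18 > Food Bank 16 > Coat Drive 11 > Tutoring 8 > Cleanup 6.
Give Shelter 9 to hit its cap of 9 ; 2 left.
Food Bank has room for 14 but only 2 remain, so it gets 2.

2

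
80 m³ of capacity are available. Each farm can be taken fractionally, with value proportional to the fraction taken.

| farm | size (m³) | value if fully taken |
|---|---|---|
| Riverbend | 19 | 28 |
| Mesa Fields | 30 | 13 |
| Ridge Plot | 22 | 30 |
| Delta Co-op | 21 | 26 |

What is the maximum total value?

91.8

Best value per unit of size first: Riverbend 28/19≈1.47, Ridge Plot 30/22≈1.36, Delta Co-op 26/21≈1.24, Mesa Fields 13/30≈0.433.
Take all of Riverbend (19 m³, value 28) → 61 m³ left.
Take all of Ridge Plot (22 m³, value 30) → 39 m³ left.
All 21 m³ of Delta Co-op fit (value 26) → 18 remain.
18 m³ left: a 18/30 share of Mesa Fields gives 13×18/30 = 7.8.
Total value = 91.8.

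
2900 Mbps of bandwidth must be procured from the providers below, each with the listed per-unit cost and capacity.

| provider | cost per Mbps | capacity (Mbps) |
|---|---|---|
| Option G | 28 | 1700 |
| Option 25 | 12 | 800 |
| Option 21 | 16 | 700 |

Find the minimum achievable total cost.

Fill from the cheapest provider first.
Option 25 at 12: take all 800 Mbps ; 2100 still needed.
Option 21 at 16: take all 700 Mbps ; 1400 still needed.
Option G at 28: take 1400 of its 1700 ; requirement met.
Cost = 800×12 + 700×16 + 1400×28 = 60000.

60000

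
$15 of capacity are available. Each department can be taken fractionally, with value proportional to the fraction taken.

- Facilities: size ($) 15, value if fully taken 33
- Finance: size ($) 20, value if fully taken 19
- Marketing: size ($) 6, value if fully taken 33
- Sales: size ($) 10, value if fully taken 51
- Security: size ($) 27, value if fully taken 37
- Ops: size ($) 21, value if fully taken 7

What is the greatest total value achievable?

78.9

Best value per unit of size first: Marketing 33/6≈5.5, Sales 51/10≈5.1, Facilities 33/15≈2.2, Security 37/27≈1.37, Finance 19/20≈0.95, Ops 7/21≈0.333.
Take all of Marketing (6 $, value 33) → 9 $ left.
9 $ left: a 9/10 share of Sales gives 51×9/10 = 45.9.
Total value = 78.9.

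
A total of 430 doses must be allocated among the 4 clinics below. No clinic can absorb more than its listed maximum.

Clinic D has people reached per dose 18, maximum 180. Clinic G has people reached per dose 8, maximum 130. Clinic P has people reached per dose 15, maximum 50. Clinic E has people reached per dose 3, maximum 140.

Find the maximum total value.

5240

Rank by people reached per dose: Clinic D 18 > Clinic P 15 > Clinic G 8 > Clinic E 3.
Give Clinic D 180 to hit its cap of 180 ; 250 left.
Clinic P takes 50 to reach its cap of 50 ; 200 left.
Clinic G takes 130 to reach its cap of 130 ; 70 left.
Only 70 left; Clinic E takes them to reach 70.
Total = 18×180 + 8×130 + 15×50 + 3×70 = 5240.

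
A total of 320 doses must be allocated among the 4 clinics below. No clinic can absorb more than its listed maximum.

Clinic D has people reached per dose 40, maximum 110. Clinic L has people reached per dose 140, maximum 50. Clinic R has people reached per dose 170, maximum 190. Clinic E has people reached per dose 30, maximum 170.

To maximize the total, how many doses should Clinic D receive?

Highest people reached per dose first: Clinic R 170 > Clinic L 140 > Clinic D 40 > Clinic E 30.
Clinic R: +190 to 190 (cap) — 130 left.
Clinic L: +50 to 50 (cap) — 80 left.
Only 80 left; Clinic D takes them to reach 80.

80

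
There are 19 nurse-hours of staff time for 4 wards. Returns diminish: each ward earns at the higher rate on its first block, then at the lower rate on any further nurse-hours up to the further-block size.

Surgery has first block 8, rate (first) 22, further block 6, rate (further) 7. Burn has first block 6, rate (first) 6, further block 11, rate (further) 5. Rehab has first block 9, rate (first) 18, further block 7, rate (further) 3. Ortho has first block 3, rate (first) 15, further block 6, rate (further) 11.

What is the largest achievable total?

368

Treat each block as its own option and order by rate: Surgery/first 22 > Rehab/first 18 > Ortho/first 15 > Ortho/second 11 > Surgery/second 7 > Burn/first 6 > Burn/second 5 > Rehab/second 3.
Surgery/first (22): +8 — 11 left.
Fill Rehab first block (9 at 18) — 2 left.
Ortho first at 15: only 2 left, fill 2.
Total = 22×8 + 18×9 + 15×2 = 368.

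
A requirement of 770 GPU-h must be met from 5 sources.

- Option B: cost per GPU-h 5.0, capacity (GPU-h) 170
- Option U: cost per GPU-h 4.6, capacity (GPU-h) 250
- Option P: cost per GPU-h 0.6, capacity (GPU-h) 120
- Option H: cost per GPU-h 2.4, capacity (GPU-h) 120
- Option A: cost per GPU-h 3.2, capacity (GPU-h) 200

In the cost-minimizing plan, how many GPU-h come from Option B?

80

Cheapest first:
Option P at 0.6: take all 120 GPU-h — 650 still needed.
Option H (2.4): use full 120 — 530 GPU-h to go.
Option A at 3.2: take all 200 GPU-h — 330 still needed.
Option U at 4.6: take all 250 GPU-h — 80 still needed.
Option B at 5.0: take 80 of its 170 — requirement met.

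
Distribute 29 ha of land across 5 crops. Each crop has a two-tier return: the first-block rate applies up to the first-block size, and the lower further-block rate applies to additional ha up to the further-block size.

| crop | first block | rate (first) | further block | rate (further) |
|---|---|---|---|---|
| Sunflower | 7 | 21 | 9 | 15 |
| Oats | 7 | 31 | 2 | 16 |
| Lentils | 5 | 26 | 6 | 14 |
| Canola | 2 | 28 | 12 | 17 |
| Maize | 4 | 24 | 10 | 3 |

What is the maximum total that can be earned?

Rank every tier by rate: Oats/tier1 31 > Canola/tier1 28 > Lentils/tier1 26 > Maize/tier1 24 > Sunflower/tier1 21 > Canola/tier2 17 > Oats/tier2 16 > Sunflower/tier2 15 > Lentils/tier2 14 > Maize/tier2 3.
Oats/tier1 (31): +7 ; 22 left.
Fill Canola tier1 block (2 at 28) ; 20 left.
Lentils/tier1 (26): +5 ; 15 left.
Maize tier1 at 24: fill all 4 ; 11 left.
Sunflower/tier1 (21): +7 ; 4 left.
Canola/tier2: +4 of 12 at 17; pool empty.
Total = 31×7 + 28×2 + 26×5 + 24×4 + 21×7 + 17×4 = 714.

714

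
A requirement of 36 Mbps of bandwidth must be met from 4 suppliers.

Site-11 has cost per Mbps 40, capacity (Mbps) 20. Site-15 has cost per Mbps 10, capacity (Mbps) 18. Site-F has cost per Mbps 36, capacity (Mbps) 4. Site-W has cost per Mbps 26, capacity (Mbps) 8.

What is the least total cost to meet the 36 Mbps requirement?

Cheapest first:
Take 18 from Site-15 at 10 ; need 18 more.
Take 8 from Site-W at 26 ; need 10 more.
Site-F (36): use full 4 ; 6 Mbps to go.
Take 6 from Site-11 at 40 to finish.
Cost = 18×10 + 8×26 + 4×36 + 6×40 = 772.

772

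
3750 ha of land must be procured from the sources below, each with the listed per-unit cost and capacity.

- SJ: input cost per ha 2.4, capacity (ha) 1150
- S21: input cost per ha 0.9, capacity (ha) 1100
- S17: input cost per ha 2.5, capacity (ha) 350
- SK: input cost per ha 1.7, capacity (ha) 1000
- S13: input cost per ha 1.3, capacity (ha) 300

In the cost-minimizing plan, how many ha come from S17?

Fill from the cheapest source first.
Take 1100 from S21 at 0.9 — need 2650 more.
S13 (1.3): use full 300 — 2350 ha to go.
Take 1000 from SK at 1.7 — need 1350 more.
Take 1150 from SJ at 2.4 — need 200 more.
S17 at 2.5: take 200 of its 350 — requirement met.

200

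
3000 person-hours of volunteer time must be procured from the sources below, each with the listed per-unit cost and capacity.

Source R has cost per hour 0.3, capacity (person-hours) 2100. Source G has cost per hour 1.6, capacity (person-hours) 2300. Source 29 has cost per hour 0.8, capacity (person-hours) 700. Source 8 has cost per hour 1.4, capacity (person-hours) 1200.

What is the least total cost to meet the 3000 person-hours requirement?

Fill from the cheapest source first.
Source R at 0.3: take all 2100 person-hours — 900 still needed.
Source 29 at 0.8: take all 700 person-hours — 200 still needed.
Take 200 from Source 8 at 1.4 to finish.
Source G: unused.
Cost = 2100×0.3 + 700×0.8 + 200×1.4 = 1470.

1470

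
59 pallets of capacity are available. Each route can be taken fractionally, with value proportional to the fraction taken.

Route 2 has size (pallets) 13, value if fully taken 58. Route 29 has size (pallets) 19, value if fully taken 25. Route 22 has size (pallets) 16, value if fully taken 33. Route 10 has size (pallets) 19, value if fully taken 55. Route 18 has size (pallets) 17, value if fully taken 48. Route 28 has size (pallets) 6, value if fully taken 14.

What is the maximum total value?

Sort by value density: Route 2 58/13≈4.46, Route 10 55/19≈2.89, Route 18 48/17≈2.82, Route 28 14/6≈2.33, Route 22 33/16≈2.06, Route 29 25/19≈1.32.
Take all of Route 2 (13 pallets, value 58) — 46 pallets left.
Route 10: take in full, 19 pallets for value 55 — 27 left.
All 17 pallets of Route 18 fit (value 48) — 10 remain.
All 6 pallets of Route 28 fit (value 14) — 4 remain.
4 pallets left: a 4/16 share of Route 22 gives 33×4/16 = 8.25.
Total value = 183.25.

183.25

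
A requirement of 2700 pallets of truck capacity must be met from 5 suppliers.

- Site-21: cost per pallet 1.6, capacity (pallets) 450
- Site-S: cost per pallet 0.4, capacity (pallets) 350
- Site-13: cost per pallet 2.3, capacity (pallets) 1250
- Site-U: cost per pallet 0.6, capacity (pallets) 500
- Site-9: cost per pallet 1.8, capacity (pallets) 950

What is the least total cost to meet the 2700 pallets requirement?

3905

Cheapest first:
Site-S (0.4): use full 350 ; 2350 pallets to go.
Take 500 from Site-U at 0.6 ; need 1850 more.
Site-21 at 1.6: take all 450 pallets ; 1400 still needed.
Site-9 (1.8): use full 950 ; 450 pallets to go.
Site-13 (2.3): take the remaining 450 ; done.
Cost = 350×0.4 + 500×0.6 + 450×1.6 + 950×1.8 + 450×2.3 = 3905.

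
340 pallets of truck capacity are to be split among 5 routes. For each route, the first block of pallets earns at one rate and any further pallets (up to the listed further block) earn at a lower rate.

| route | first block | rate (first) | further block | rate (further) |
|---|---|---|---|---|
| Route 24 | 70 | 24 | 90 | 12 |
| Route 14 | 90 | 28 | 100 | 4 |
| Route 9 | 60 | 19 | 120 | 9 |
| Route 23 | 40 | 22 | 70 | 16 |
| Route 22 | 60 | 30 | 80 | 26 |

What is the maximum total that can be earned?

Treat each block as its own option and order by rate: Route 22/first 30 > Route 14/first 28 > Route 22/second 26 > Route 24/first 24 > Route 23/first 22 > Route 9/first 19 > Route 23/second 16 > Route 24/second 12 > Route 9/second 9 > Route 14/second 4.
Fill Route 22 first block (60 at 30) — 280 left.
Fill Route 14 first block (90 at 28) — 190 left.
Route 22 second at 26: fill all 80 — 110 left.
Route 24 first at 24: fill all 70 — 40 left.
Fill Route 23 first block (40 at 22) — 0 left.
Total = 30×60 + 28×90 + 26×80 + 24×70 + 22×40 = 8960.

8960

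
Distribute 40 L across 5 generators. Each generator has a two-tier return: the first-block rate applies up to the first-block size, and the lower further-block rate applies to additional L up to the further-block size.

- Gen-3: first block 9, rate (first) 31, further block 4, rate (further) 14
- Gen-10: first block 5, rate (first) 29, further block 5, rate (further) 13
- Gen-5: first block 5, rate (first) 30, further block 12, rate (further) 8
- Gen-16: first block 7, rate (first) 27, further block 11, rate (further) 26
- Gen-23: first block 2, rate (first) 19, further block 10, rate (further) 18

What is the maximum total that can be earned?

Treat each block as its own option and order by rate: Gen-3/tier1 31 > Gen-5/tier1 30 > Gen-10/tier1 29 > Gen-16/tier1 27 > Gen-16/tier2 26 > Gen-23/tier1 19 > Gen-23/tier2 18 > Gen-3/tier2 14 > Gen-10/tier2 13 > Gen-5/tier2 8.
Gen-3 tier1 at 31: fill all 9 → 31 left.
Fill Gen-5 tier1 block (5 at 30) → 26 left.
Gen-10 tier1 at 29: fill all 5 → 21 left.
Fill Gen-16 tier1 block (7 at 27) → 14 left.
Gen-16/tier2 (26): +11 → 3 left.
Fill Gen-23 tier1 block (2 at 19) → 1 left.
1 remain; put them into Gen-23 tier2 at 18.
Total = 31×9 + 30×5 + 29×5 + 27×7 + 26×11 + 19×2 + 18×1 = 1105.

1105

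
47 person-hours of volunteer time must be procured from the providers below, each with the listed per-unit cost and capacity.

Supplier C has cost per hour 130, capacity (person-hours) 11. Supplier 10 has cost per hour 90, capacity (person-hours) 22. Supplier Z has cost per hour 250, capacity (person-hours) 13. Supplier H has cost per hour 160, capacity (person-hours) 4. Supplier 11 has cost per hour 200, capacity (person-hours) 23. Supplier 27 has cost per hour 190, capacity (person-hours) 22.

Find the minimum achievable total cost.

5950

Use providers in increasing cost order.
Supplier 10 (90): use full 22 ; 25 person-hours to go.
Take 11 from Supplier C at 130 ; need 14 more.
Supplier H at 160: take all 4 person-hours ; 10 still needed.
Supplier 27 at 190: take 10 of its 22 ; requirement met.
Supplier 11, Supplier Z: unused.
Cost = 22×90 + 11×130 + 4×160 + 10×190 = 5950.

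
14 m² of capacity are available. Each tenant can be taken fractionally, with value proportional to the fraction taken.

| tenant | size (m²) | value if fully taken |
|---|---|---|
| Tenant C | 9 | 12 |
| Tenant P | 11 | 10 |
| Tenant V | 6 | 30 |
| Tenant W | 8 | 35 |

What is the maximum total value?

65

Best value per unit of size first: Tenant V 30/6≈5, Tenant W 35/8≈4.38, Tenant C 12/9≈1.33, Tenant P 10/11≈0.909.
All 6 m² of Tenant V fit (value 30) ; 8 remain.
All 8 m² of Tenant W fit (value 35) ; 0 remain.
Total value = 65.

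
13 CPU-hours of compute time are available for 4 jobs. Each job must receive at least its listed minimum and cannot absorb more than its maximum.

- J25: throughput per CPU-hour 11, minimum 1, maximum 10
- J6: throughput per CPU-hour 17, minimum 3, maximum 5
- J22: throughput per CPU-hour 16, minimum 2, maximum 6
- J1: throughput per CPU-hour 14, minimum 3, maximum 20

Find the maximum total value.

Meeting every minimum uses 1+3+2+3 = 9 CPU-hours, leaving 4.
Rank by throughput per CPU-hour: J6 17 > J22 16 > J1 14 > J25 11.
Give J6 2 more to hit its cap of 5 — 2 left.
J22 has room for 4 more but only 2 remain, so it gets 4.
Total = 11×1 + 17×5 + 16×4 + 14×3 = 202.

202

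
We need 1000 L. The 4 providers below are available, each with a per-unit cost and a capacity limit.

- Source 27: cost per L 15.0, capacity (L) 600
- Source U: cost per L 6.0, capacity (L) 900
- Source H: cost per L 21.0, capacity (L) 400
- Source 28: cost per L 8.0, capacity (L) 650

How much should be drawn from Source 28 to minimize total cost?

100

Use providers in increasing cost order.
Source U (6.0): use full 900 ; 100 L to go.
Take 100 from Source 28 at 8.0 to finish.
Source 27, Source H: unused.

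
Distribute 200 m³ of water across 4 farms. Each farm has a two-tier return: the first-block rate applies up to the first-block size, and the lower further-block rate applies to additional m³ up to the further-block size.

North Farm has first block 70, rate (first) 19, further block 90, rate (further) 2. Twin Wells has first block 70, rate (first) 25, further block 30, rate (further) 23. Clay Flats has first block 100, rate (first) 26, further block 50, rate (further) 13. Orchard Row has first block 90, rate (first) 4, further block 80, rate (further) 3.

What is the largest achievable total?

Order all 8 blocks by rate: Clay Flats/T1 26 > Twin Wells/T1 25 > Twin Wells/T2 23 > North Farm/T1 19 > Clay Flats/T2 13 > Orchard Row/T1 4 > Orchard Row/T2 3 > North Farm/T2 2.
Clay Flats T1 at 26: fill all 100 → 100 left.
Twin Wells/T1 (25): +70 → 30 left.
Twin Wells T2 at 23: fill all 30 → 0 left.
Total = 26×100 + 25×70 + 23×30 = 5040.

5040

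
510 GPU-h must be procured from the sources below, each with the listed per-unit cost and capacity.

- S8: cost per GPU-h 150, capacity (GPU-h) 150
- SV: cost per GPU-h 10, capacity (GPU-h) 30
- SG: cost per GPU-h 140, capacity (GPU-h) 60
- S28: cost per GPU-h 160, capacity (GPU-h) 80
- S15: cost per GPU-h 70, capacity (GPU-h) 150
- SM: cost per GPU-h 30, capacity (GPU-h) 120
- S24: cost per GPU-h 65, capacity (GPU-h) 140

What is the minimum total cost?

Use sources in increasing cost order.
Take 30 from SV at 10 → need 480 more.
SM (30): use full 120 → 360 GPU-h to go.
S24 (65): use full 140 → 220 GPU-h to go.
S15 at 70: take all 150 GPU-h → 70 still needed.
SG (140): use full 60 → 10 GPU-h to go.
S8 (150): take the remaining 10 → done.
S28: unused.
Cost = 30×10 + 120×30 + 140×65 + 150×70 + 60×140 + 10×150 = 33400.

33400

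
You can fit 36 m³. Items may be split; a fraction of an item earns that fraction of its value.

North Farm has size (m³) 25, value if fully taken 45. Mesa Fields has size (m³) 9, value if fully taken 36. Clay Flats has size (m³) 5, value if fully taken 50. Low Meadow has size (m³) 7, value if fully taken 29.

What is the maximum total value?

Sort by value density: Clay Flats 50/5≈10, Low Meadow 29/7≈4.14, Mesa Fields 36/9≈4, North Farm 45/25≈1.8.
Clay Flats: take in full, 5 m³ for value 50 ; 31 left.
Take all of Low Meadow (7 m³, value 29) ; 24 m³ left.
All 9 m³ of Mesa Fields fit (value 36) ; 15 remain.
Only 15 m³ remain; take 15/25 of North Farm for value 45×15/25 = 27.
Total value = 142.

142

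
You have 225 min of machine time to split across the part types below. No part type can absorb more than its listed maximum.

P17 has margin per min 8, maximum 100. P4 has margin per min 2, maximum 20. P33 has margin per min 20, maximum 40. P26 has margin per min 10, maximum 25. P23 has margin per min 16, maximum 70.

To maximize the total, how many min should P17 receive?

Highest margin per min first: P33 20 > P23 16 > P26 10 > P17 8 > P4 2.
P33 takes 40 to reach its cap of 40 ; 185 left.
P23 takes 70 to reach its cap of 70 ; 115 left.
P26: +25 to 25 (cap) ; 90 left.
P17 has room for 100 but only 90 remain, so it gets 90.

90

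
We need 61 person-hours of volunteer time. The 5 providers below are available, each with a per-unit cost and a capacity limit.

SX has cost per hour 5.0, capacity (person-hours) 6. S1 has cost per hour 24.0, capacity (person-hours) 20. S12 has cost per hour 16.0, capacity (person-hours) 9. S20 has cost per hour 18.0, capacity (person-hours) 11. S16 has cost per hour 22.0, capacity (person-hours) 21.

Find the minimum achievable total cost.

1170

Use providers in increasing cost order.
Take 6 from SX at 5.0 ; need 55 more.
S12 (16.0): use full 9 ; 46 person-hours to go.
S20 (18.0): use full 11 ; 35 person-hours to go.
S16 (22.0): use full 21 ; 14 person-hours to go.
Take 14 from S1 at 24.0 to finish.
Cost = 6×5.0 + 9×16.0 + 11×18.0 + 21×22.0 + 14×24.0 = 1170.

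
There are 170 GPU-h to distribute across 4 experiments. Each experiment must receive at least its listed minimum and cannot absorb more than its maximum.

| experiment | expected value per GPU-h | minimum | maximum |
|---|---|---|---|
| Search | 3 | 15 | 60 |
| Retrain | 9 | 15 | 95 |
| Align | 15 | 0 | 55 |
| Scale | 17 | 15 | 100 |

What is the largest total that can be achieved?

2480

Meeting every minimum uses 15+15+0+15 = 45 GPU-h, leaving 125.
Highest expected value per GPU-h first: Scale 17 > Align 15 > Retrain 9 > Search 3.
Scale takes 85 more to reach its cap of 100 — 40 left.
Align has room for 55 more but only 40 remain, so it gets 40.
Total = 3×15 + 9×15 + 15×40 + 17×100 = 2480.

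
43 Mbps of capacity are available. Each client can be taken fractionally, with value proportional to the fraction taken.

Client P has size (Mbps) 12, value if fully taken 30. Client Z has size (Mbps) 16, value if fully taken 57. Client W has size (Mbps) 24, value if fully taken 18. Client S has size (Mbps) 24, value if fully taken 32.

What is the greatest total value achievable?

107

Rank by value-to-size ratio: Client Z 57/16≈3.56, Client P 30/12≈2.5, Client S 32/24≈1.33, Client W 18/24≈0.75.
Client Z: take in full, 16 Mbps for value 57 → 27 left.
All 12 Mbps of Client P fit (value 30) → 15 remain.
Only 15 Mbps remain; take 15/24 of Client S for value 32×15/24 = 20.
Total value = 107.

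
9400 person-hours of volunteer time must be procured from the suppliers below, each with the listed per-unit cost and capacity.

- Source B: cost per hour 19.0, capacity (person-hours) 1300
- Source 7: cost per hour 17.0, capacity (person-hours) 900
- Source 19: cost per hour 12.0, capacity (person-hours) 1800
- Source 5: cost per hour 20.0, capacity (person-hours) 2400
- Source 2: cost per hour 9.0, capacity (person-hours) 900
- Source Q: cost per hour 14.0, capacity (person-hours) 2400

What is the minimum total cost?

Cheapest first:
Source 2 at 9.0: take all 900 person-hours → 8500 still needed.
Take 1800 from Source 19 at 12.0 → need 6700 more.
Source Q (14.0): use full 2400 → 4300 person-hours to go.
Source 7 (17.0): use full 900 → 3400 person-hours to go.
Source B at 19.0: take all 1300 person-hours → 2100 still needed.
Take 2100 from Source 5 at 20.0 to finish.
Cost = 900×9.0 + 1800×12.0 + 2400×14.0 + 900×17.0 + 1300×19.0 + 2100×20.0 = 145300.

145300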